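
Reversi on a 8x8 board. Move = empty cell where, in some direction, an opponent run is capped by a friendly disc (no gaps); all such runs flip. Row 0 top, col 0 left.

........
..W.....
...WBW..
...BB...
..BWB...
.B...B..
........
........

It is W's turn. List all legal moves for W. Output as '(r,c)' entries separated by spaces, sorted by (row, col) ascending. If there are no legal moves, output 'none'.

Answer: (4,1) (4,5)

Derivation:
(1,3): no bracket -> illegal
(1,4): no bracket -> illegal
(1,5): no bracket -> illegal
(2,2): no bracket -> illegal
(3,1): no bracket -> illegal
(3,2): no bracket -> illegal
(3,5): no bracket -> illegal
(4,0): no bracket -> illegal
(4,1): flips 1 -> legal
(4,5): flips 2 -> legal
(4,6): no bracket -> illegal
(5,0): no bracket -> illegal
(5,2): no bracket -> illegal
(5,3): no bracket -> illegal
(5,4): no bracket -> illegal
(5,6): no bracket -> illegal
(6,0): no bracket -> illegal
(6,1): no bracket -> illegal
(6,2): no bracket -> illegal
(6,4): no bracket -> illegal
(6,5): no bracket -> illegal
(6,6): no bracket -> illegal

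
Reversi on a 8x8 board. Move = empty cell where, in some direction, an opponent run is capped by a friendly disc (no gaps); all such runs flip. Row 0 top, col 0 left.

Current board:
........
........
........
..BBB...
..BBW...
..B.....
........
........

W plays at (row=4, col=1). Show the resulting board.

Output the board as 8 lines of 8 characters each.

Place W at (4,1); scan 8 dirs for brackets.
Dir NW: first cell '.' (not opp) -> no flip
Dir N: first cell '.' (not opp) -> no flip
Dir NE: opp run (3,2), next='.' -> no flip
Dir W: first cell '.' (not opp) -> no flip
Dir E: opp run (4,2) (4,3) capped by W -> flip
Dir SW: first cell '.' (not opp) -> no flip
Dir S: first cell '.' (not opp) -> no flip
Dir SE: opp run (5,2), next='.' -> no flip
All flips: (4,2) (4,3)

Answer: ........
........
........
..BBB...
.WWWW...
..B.....
........
........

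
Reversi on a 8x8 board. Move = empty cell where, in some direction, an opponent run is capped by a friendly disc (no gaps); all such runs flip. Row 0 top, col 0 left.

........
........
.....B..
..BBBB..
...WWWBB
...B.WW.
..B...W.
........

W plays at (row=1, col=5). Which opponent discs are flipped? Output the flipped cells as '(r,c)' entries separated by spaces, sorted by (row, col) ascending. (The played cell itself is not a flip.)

Answer: (2,5) (3,5)

Derivation:
Dir NW: first cell '.' (not opp) -> no flip
Dir N: first cell '.' (not opp) -> no flip
Dir NE: first cell '.' (not opp) -> no flip
Dir W: first cell '.' (not opp) -> no flip
Dir E: first cell '.' (not opp) -> no flip
Dir SW: first cell '.' (not opp) -> no flip
Dir S: opp run (2,5) (3,5) capped by W -> flip
Dir SE: first cell '.' (not opp) -> no flip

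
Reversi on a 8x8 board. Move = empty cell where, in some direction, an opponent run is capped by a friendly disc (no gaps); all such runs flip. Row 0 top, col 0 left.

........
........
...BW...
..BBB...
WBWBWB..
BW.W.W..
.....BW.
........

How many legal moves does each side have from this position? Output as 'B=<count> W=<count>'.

Answer: B=11 W=8

Derivation:
-- B to move --
(1,3): no bracket -> illegal
(1,4): flips 1 -> legal
(1,5): flips 1 -> legal
(2,5): flips 1 -> legal
(3,0): flips 1 -> legal
(3,1): no bracket -> illegal
(3,5): no bracket -> illegal
(4,6): no bracket -> illegal
(5,2): flips 2 -> legal
(5,4): flips 1 -> legal
(5,6): no bracket -> illegal
(5,7): no bracket -> illegal
(6,0): flips 2 -> legal
(6,1): flips 1 -> legal
(6,2): no bracket -> illegal
(6,3): flips 1 -> legal
(6,4): no bracket -> illegal
(6,7): flips 1 -> legal
(7,5): no bracket -> illegal
(7,6): no bracket -> illegal
(7,7): flips 3 -> legal
B mobility = 11
-- W to move --
(1,2): no bracket -> illegal
(1,3): flips 3 -> legal
(1,4): no bracket -> illegal
(2,1): no bracket -> illegal
(2,2): flips 3 -> legal
(2,5): no bracket -> illegal
(3,0): no bracket -> illegal
(3,1): flips 1 -> legal
(3,5): flips 1 -> legal
(3,6): no bracket -> illegal
(4,6): flips 1 -> legal
(5,2): no bracket -> illegal
(5,4): no bracket -> illegal
(5,6): no bracket -> illegal
(6,0): flips 1 -> legal
(6,1): no bracket -> illegal
(6,4): flips 1 -> legal
(7,4): no bracket -> illegal
(7,5): flips 1 -> legal
(7,6): no bracket -> illegal
W mobility = 8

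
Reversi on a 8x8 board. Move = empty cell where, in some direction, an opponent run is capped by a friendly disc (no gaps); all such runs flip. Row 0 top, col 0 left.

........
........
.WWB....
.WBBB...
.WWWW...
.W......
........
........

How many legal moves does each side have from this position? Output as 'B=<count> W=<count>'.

-- B to move --
(1,0): flips 1 -> legal
(1,1): flips 1 -> legal
(1,2): flips 1 -> legal
(1,3): no bracket -> illegal
(2,0): flips 2 -> legal
(3,0): flips 1 -> legal
(3,5): no bracket -> illegal
(4,0): no bracket -> illegal
(4,5): no bracket -> illegal
(5,0): flips 1 -> legal
(5,2): flips 2 -> legal
(5,3): flips 1 -> legal
(5,4): flips 2 -> legal
(5,5): flips 1 -> legal
(6,0): flips 2 -> legal
(6,1): no bracket -> illegal
(6,2): no bracket -> illegal
B mobility = 11
-- W to move --
(1,2): no bracket -> illegal
(1,3): flips 2 -> legal
(1,4): flips 2 -> legal
(2,4): flips 3 -> legal
(2,5): flips 1 -> legal
(3,5): flips 3 -> legal
(4,5): no bracket -> illegal
W mobility = 5

Answer: B=11 W=5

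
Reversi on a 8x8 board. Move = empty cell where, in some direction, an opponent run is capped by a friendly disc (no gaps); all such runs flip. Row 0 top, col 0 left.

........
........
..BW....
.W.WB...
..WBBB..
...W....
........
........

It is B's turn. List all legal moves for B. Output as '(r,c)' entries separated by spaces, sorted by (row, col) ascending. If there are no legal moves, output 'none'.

(1,2): flips 1 -> legal
(1,3): flips 2 -> legal
(1,4): no bracket -> illegal
(2,0): no bracket -> illegal
(2,1): no bracket -> illegal
(2,4): flips 1 -> legal
(3,0): no bracket -> illegal
(3,2): flips 1 -> legal
(4,0): flips 1 -> legal
(4,1): flips 1 -> legal
(5,1): no bracket -> illegal
(5,2): no bracket -> illegal
(5,4): no bracket -> illegal
(6,2): flips 1 -> legal
(6,3): flips 1 -> legal
(6,4): no bracket -> illegal

Answer: (1,2) (1,3) (2,4) (3,2) (4,0) (4,1) (6,2) (6,3)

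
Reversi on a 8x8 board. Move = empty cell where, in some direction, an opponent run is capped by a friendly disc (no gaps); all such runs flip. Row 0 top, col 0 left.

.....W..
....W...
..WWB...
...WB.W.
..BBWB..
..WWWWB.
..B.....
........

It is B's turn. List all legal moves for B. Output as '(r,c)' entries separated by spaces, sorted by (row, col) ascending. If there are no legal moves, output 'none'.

Answer: (0,4) (1,2) (1,3) (2,1) (2,7) (3,2) (3,5) (5,1) (6,1) (6,3) (6,4) (6,5)

Derivation:
(0,3): no bracket -> illegal
(0,4): flips 1 -> legal
(0,6): no bracket -> illegal
(1,1): no bracket -> illegal
(1,2): flips 1 -> legal
(1,3): flips 2 -> legal
(1,5): no bracket -> illegal
(1,6): no bracket -> illegal
(2,1): flips 2 -> legal
(2,5): no bracket -> illegal
(2,6): no bracket -> illegal
(2,7): flips 1 -> legal
(3,1): no bracket -> illegal
(3,2): flips 1 -> legal
(3,5): flips 2 -> legal
(3,7): no bracket -> illegal
(4,1): no bracket -> illegal
(4,6): no bracket -> illegal
(4,7): no bracket -> illegal
(5,1): flips 4 -> legal
(6,1): flips 1 -> legal
(6,3): flips 2 -> legal
(6,4): flips 3 -> legal
(6,5): flips 2 -> legal
(6,6): no bracket -> illegal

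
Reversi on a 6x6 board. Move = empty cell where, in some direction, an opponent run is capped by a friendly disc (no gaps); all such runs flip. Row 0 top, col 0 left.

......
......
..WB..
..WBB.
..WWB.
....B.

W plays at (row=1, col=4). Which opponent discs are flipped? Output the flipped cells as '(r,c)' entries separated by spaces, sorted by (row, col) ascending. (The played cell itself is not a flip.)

Answer: (2,3)

Derivation:
Dir NW: first cell '.' (not opp) -> no flip
Dir N: first cell '.' (not opp) -> no flip
Dir NE: first cell '.' (not opp) -> no flip
Dir W: first cell '.' (not opp) -> no flip
Dir E: first cell '.' (not opp) -> no flip
Dir SW: opp run (2,3) capped by W -> flip
Dir S: first cell '.' (not opp) -> no flip
Dir SE: first cell '.' (not opp) -> no flip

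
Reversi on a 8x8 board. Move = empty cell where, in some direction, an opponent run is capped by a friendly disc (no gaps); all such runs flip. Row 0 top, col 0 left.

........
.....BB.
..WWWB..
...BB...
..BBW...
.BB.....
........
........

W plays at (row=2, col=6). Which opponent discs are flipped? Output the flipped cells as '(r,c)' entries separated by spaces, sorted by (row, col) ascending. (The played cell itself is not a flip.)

Answer: (2,5)

Derivation:
Dir NW: opp run (1,5), next='.' -> no flip
Dir N: opp run (1,6), next='.' -> no flip
Dir NE: first cell '.' (not opp) -> no flip
Dir W: opp run (2,5) capped by W -> flip
Dir E: first cell '.' (not opp) -> no flip
Dir SW: first cell '.' (not opp) -> no flip
Dir S: first cell '.' (not opp) -> no flip
Dir SE: first cell '.' (not opp) -> no flip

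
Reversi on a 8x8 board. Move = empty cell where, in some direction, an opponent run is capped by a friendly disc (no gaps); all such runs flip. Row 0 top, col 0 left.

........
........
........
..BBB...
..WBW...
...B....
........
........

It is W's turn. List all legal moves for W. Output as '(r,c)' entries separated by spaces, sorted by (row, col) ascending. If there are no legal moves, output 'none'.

Answer: (2,2) (2,4) (6,2) (6,4)

Derivation:
(2,1): no bracket -> illegal
(2,2): flips 2 -> legal
(2,3): no bracket -> illegal
(2,4): flips 2 -> legal
(2,5): no bracket -> illegal
(3,1): no bracket -> illegal
(3,5): no bracket -> illegal
(4,1): no bracket -> illegal
(4,5): no bracket -> illegal
(5,2): no bracket -> illegal
(5,4): no bracket -> illegal
(6,2): flips 1 -> legal
(6,3): no bracket -> illegal
(6,4): flips 1 -> legal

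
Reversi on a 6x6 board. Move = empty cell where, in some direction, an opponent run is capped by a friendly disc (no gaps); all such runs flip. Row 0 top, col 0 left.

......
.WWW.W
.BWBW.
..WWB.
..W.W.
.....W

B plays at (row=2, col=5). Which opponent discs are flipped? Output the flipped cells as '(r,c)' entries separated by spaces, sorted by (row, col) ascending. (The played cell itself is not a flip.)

Dir NW: first cell '.' (not opp) -> no flip
Dir N: opp run (1,5), next='.' -> no flip
Dir NE: edge -> no flip
Dir W: opp run (2,4) capped by B -> flip
Dir E: edge -> no flip
Dir SW: first cell 'B' (not opp) -> no flip
Dir S: first cell '.' (not opp) -> no flip
Dir SE: edge -> no flip

Answer: (2,4)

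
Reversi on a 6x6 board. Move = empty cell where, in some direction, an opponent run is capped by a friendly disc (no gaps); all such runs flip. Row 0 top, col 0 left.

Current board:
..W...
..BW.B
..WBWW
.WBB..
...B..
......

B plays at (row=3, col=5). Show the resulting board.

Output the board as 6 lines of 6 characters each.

Place B at (3,5); scan 8 dirs for brackets.
Dir NW: opp run (2,4) (1,3) (0,2), next=edge -> no flip
Dir N: opp run (2,5) capped by B -> flip
Dir NE: edge -> no flip
Dir W: first cell '.' (not opp) -> no flip
Dir E: edge -> no flip
Dir SW: first cell '.' (not opp) -> no flip
Dir S: first cell '.' (not opp) -> no flip
Dir SE: edge -> no flip
All flips: (2,5)

Answer: ..W...
..BW.B
..WBWB
.WBB.B
...B..
......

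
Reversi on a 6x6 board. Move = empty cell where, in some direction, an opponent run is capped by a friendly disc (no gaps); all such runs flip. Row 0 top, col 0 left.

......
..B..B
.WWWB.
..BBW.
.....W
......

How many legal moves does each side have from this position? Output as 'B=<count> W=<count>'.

-- B to move --
(1,0): flips 1 -> legal
(1,1): flips 1 -> legal
(1,3): flips 1 -> legal
(1,4): flips 1 -> legal
(2,0): flips 3 -> legal
(2,5): no bracket -> illegal
(3,0): flips 1 -> legal
(3,1): no bracket -> illegal
(3,5): flips 1 -> legal
(4,3): no bracket -> illegal
(4,4): flips 1 -> legal
(5,4): no bracket -> illegal
(5,5): no bracket -> illegal
B mobility = 8
-- W to move --
(0,1): flips 1 -> legal
(0,2): flips 1 -> legal
(0,3): flips 1 -> legal
(0,4): no bracket -> illegal
(0,5): no bracket -> illegal
(1,1): no bracket -> illegal
(1,3): no bracket -> illegal
(1,4): flips 1 -> legal
(2,5): flips 1 -> legal
(3,1): flips 2 -> legal
(3,5): no bracket -> illegal
(4,1): flips 1 -> legal
(4,2): flips 1 -> legal
(4,3): flips 2 -> legal
(4,4): flips 1 -> legal
W mobility = 10

Answer: B=8 W=10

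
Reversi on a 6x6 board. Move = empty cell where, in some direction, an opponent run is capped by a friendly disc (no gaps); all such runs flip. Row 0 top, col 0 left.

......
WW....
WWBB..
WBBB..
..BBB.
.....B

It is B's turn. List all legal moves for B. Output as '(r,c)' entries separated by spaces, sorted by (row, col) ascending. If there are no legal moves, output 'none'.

Answer: (0,0) (0,1)

Derivation:
(0,0): flips 1 -> legal
(0,1): flips 2 -> legal
(0,2): no bracket -> illegal
(1,2): no bracket -> illegal
(4,0): no bracket -> illegal
(4,1): no bracket -> illegal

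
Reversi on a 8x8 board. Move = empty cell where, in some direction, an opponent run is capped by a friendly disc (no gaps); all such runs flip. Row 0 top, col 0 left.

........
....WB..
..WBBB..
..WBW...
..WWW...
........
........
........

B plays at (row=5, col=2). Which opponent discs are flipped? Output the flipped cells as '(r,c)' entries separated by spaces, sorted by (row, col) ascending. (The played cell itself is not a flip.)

Answer: (3,4) (4,3)

Derivation:
Dir NW: first cell '.' (not opp) -> no flip
Dir N: opp run (4,2) (3,2) (2,2), next='.' -> no flip
Dir NE: opp run (4,3) (3,4) capped by B -> flip
Dir W: first cell '.' (not opp) -> no flip
Dir E: first cell '.' (not opp) -> no flip
Dir SW: first cell '.' (not opp) -> no flip
Dir S: first cell '.' (not opp) -> no flip
Dir SE: first cell '.' (not opp) -> no flip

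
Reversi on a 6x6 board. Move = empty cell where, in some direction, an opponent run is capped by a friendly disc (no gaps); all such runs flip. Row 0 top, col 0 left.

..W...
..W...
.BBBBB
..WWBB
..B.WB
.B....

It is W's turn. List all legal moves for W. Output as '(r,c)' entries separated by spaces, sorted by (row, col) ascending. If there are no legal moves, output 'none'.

Answer: (1,0) (1,1) (1,3) (1,4) (1,5) (3,0) (5,2)

Derivation:
(1,0): flips 1 -> legal
(1,1): flips 1 -> legal
(1,3): flips 1 -> legal
(1,4): flips 3 -> legal
(1,5): flips 1 -> legal
(2,0): no bracket -> illegal
(3,0): flips 1 -> legal
(3,1): no bracket -> illegal
(4,0): no bracket -> illegal
(4,1): no bracket -> illegal
(4,3): no bracket -> illegal
(5,0): no bracket -> illegal
(5,2): flips 1 -> legal
(5,3): no bracket -> illegal
(5,4): no bracket -> illegal
(5,5): no bracket -> illegal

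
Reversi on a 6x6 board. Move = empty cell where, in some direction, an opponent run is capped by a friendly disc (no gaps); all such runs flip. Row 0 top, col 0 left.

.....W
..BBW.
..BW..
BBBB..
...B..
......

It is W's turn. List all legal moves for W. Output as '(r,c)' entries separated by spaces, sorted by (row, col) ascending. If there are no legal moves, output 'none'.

Answer: (0,1) (0,3) (1,1) (2,1) (4,1) (5,3)

Derivation:
(0,1): flips 1 -> legal
(0,2): no bracket -> illegal
(0,3): flips 1 -> legal
(0,4): no bracket -> illegal
(1,1): flips 2 -> legal
(2,0): no bracket -> illegal
(2,1): flips 1 -> legal
(2,4): no bracket -> illegal
(3,4): no bracket -> illegal
(4,0): no bracket -> illegal
(4,1): flips 1 -> legal
(4,2): no bracket -> illegal
(4,4): no bracket -> illegal
(5,2): no bracket -> illegal
(5,3): flips 2 -> legal
(5,4): no bracket -> illegal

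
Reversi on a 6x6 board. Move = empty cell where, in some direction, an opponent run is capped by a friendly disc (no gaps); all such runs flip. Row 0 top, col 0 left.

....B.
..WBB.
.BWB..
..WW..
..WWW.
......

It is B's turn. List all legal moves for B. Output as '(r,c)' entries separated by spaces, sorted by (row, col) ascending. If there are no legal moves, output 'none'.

Answer: (0,1) (0,3) (1,1) (3,1) (4,1) (5,3) (5,4)

Derivation:
(0,1): flips 1 -> legal
(0,2): no bracket -> illegal
(0,3): flips 1 -> legal
(1,1): flips 1 -> legal
(2,4): no bracket -> illegal
(3,1): flips 1 -> legal
(3,4): no bracket -> illegal
(3,5): no bracket -> illegal
(4,1): flips 1 -> legal
(4,5): no bracket -> illegal
(5,1): no bracket -> illegal
(5,2): no bracket -> illegal
(5,3): flips 2 -> legal
(5,4): flips 2 -> legal
(5,5): no bracket -> illegal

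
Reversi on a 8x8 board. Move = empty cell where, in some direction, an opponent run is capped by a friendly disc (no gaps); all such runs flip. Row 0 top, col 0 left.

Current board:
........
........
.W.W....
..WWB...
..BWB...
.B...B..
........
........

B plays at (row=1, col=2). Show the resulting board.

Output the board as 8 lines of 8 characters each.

Place B at (1,2); scan 8 dirs for brackets.
Dir NW: first cell '.' (not opp) -> no flip
Dir N: first cell '.' (not opp) -> no flip
Dir NE: first cell '.' (not opp) -> no flip
Dir W: first cell '.' (not opp) -> no flip
Dir E: first cell '.' (not opp) -> no flip
Dir SW: opp run (2,1), next='.' -> no flip
Dir S: first cell '.' (not opp) -> no flip
Dir SE: opp run (2,3) capped by B -> flip
All flips: (2,3)

Answer: ........
..B.....
.W.B....
..WWB...
..BWB...
.B...B..
........
........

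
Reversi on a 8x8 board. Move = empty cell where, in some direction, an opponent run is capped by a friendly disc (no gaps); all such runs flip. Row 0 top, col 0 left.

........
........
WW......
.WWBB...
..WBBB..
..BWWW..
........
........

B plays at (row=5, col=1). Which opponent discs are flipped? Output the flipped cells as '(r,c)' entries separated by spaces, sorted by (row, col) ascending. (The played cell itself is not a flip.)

Dir NW: first cell '.' (not opp) -> no flip
Dir N: first cell '.' (not opp) -> no flip
Dir NE: opp run (4,2) capped by B -> flip
Dir W: first cell '.' (not opp) -> no flip
Dir E: first cell 'B' (not opp) -> no flip
Dir SW: first cell '.' (not opp) -> no flip
Dir S: first cell '.' (not opp) -> no flip
Dir SE: first cell '.' (not opp) -> no flip

Answer: (4,2)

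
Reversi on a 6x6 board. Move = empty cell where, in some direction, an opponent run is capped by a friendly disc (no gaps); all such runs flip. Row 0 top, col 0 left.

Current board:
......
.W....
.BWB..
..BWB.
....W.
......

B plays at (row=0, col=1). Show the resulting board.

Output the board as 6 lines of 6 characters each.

Answer: .B....
.B....
.BWB..
..BWB.
....W.
......

Derivation:
Place B at (0,1); scan 8 dirs for brackets.
Dir NW: edge -> no flip
Dir N: edge -> no flip
Dir NE: edge -> no flip
Dir W: first cell '.' (not opp) -> no flip
Dir E: first cell '.' (not opp) -> no flip
Dir SW: first cell '.' (not opp) -> no flip
Dir S: opp run (1,1) capped by B -> flip
Dir SE: first cell '.' (not opp) -> no flip
All flips: (1,1)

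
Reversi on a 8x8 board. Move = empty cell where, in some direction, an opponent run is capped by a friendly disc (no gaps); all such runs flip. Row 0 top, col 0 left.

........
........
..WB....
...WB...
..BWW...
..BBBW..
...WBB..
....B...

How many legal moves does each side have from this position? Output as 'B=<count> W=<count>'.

-- B to move --
(1,1): no bracket -> illegal
(1,2): no bracket -> illegal
(1,3): no bracket -> illegal
(2,1): flips 1 -> legal
(2,4): flips 1 -> legal
(3,1): no bracket -> illegal
(3,2): flips 2 -> legal
(3,5): flips 1 -> legal
(4,5): flips 3 -> legal
(4,6): flips 1 -> legal
(5,6): flips 1 -> legal
(6,2): flips 1 -> legal
(6,6): no bracket -> illegal
(7,2): flips 1 -> legal
(7,3): flips 1 -> legal
B mobility = 10
-- W to move --
(1,2): no bracket -> illegal
(1,3): flips 1 -> legal
(1,4): no bracket -> illegal
(2,4): flips 2 -> legal
(2,5): flips 1 -> legal
(3,1): no bracket -> illegal
(3,2): no bracket -> illegal
(3,5): flips 1 -> legal
(4,1): flips 2 -> legal
(4,5): flips 1 -> legal
(5,1): flips 4 -> legal
(5,6): no bracket -> illegal
(6,1): flips 1 -> legal
(6,2): flips 1 -> legal
(6,6): flips 2 -> legal
(7,3): flips 1 -> legal
(7,5): flips 1 -> legal
(7,6): flips 2 -> legal
W mobility = 13

Answer: B=10 W=13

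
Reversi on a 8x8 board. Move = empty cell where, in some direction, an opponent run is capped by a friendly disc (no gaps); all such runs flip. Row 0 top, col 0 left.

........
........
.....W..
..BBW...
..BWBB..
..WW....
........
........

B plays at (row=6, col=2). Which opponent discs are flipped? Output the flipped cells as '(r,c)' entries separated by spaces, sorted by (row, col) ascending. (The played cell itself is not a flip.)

Answer: (5,2) (5,3)

Derivation:
Dir NW: first cell '.' (not opp) -> no flip
Dir N: opp run (5,2) capped by B -> flip
Dir NE: opp run (5,3) capped by B -> flip
Dir W: first cell '.' (not opp) -> no flip
Dir E: first cell '.' (not opp) -> no flip
Dir SW: first cell '.' (not opp) -> no flip
Dir S: first cell '.' (not opp) -> no flip
Dir SE: first cell '.' (not opp) -> no flip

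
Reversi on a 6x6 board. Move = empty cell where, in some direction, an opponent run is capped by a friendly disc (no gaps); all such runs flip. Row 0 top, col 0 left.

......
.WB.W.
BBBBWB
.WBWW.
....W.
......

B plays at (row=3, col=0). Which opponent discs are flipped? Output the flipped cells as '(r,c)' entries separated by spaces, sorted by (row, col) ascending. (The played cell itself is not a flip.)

Dir NW: edge -> no flip
Dir N: first cell 'B' (not opp) -> no flip
Dir NE: first cell 'B' (not opp) -> no flip
Dir W: edge -> no flip
Dir E: opp run (3,1) capped by B -> flip
Dir SW: edge -> no flip
Dir S: first cell '.' (not opp) -> no flip
Dir SE: first cell '.' (not opp) -> no flip

Answer: (3,1)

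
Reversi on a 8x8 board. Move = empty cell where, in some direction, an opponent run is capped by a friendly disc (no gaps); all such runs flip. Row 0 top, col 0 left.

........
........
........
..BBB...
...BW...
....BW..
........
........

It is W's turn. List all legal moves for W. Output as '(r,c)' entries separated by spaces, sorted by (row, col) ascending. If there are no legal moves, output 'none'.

Answer: (2,2) (2,4) (4,2) (5,3) (6,4)

Derivation:
(2,1): no bracket -> illegal
(2,2): flips 1 -> legal
(2,3): no bracket -> illegal
(2,4): flips 1 -> legal
(2,5): no bracket -> illegal
(3,1): no bracket -> illegal
(3,5): no bracket -> illegal
(4,1): no bracket -> illegal
(4,2): flips 1 -> legal
(4,5): no bracket -> illegal
(5,2): no bracket -> illegal
(5,3): flips 1 -> legal
(6,3): no bracket -> illegal
(6,4): flips 1 -> legal
(6,5): no bracket -> illegal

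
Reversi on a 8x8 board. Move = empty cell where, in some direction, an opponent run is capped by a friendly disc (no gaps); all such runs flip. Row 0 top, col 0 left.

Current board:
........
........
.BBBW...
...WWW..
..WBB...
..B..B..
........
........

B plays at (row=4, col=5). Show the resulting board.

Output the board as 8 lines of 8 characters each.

Place B at (4,5); scan 8 dirs for brackets.
Dir NW: opp run (3,4) capped by B -> flip
Dir N: opp run (3,5), next='.' -> no flip
Dir NE: first cell '.' (not opp) -> no flip
Dir W: first cell 'B' (not opp) -> no flip
Dir E: first cell '.' (not opp) -> no flip
Dir SW: first cell '.' (not opp) -> no flip
Dir S: first cell 'B' (not opp) -> no flip
Dir SE: first cell '.' (not opp) -> no flip
All flips: (3,4)

Answer: ........
........
.BBBW...
...WBW..
..WBBB..
..B..B..
........
........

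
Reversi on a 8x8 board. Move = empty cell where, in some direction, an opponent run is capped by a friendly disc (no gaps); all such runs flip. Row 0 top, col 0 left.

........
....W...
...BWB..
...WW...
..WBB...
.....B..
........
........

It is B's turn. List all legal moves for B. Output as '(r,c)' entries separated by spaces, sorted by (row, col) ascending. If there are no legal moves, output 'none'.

Answer: (0,3) (0,4) (0,5) (2,2) (4,1) (4,5)

Derivation:
(0,3): flips 1 -> legal
(0,4): flips 3 -> legal
(0,5): flips 1 -> legal
(1,3): no bracket -> illegal
(1,5): no bracket -> illegal
(2,2): flips 1 -> legal
(3,1): no bracket -> illegal
(3,2): no bracket -> illegal
(3,5): no bracket -> illegal
(4,1): flips 1 -> legal
(4,5): flips 1 -> legal
(5,1): no bracket -> illegal
(5,2): no bracket -> illegal
(5,3): no bracket -> illegal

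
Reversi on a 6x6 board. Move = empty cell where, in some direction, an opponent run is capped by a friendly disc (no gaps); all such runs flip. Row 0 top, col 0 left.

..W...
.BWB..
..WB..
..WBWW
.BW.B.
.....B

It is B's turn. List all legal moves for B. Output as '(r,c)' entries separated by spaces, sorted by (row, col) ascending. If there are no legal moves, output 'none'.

(0,1): flips 1 -> legal
(0,3): no bracket -> illegal
(2,1): flips 1 -> legal
(2,4): flips 1 -> legal
(2,5): no bracket -> illegal
(3,1): flips 2 -> legal
(4,3): flips 1 -> legal
(4,5): flips 1 -> legal
(5,1): flips 1 -> legal
(5,2): no bracket -> illegal
(5,3): no bracket -> illegal

Answer: (0,1) (2,1) (2,4) (3,1) (4,3) (4,5) (5,1)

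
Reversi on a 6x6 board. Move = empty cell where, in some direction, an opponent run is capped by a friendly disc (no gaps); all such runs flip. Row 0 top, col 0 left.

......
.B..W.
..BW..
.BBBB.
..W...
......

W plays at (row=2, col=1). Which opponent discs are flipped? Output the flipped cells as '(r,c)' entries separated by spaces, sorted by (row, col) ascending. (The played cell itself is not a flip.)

Dir NW: first cell '.' (not opp) -> no flip
Dir N: opp run (1,1), next='.' -> no flip
Dir NE: first cell '.' (not opp) -> no flip
Dir W: first cell '.' (not opp) -> no flip
Dir E: opp run (2,2) capped by W -> flip
Dir SW: first cell '.' (not opp) -> no flip
Dir S: opp run (3,1), next='.' -> no flip
Dir SE: opp run (3,2), next='.' -> no flip

Answer: (2,2)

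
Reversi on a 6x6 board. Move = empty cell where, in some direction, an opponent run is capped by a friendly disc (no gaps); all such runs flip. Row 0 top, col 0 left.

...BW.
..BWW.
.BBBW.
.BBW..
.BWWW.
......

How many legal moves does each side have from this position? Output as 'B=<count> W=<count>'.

-- B to move --
(0,2): no bracket -> illegal
(0,5): flips 2 -> legal
(1,5): flips 2 -> legal
(2,5): flips 2 -> legal
(3,4): flips 1 -> legal
(3,5): no bracket -> illegal
(4,5): flips 3 -> legal
(5,1): no bracket -> illegal
(5,2): flips 1 -> legal
(5,3): flips 3 -> legal
(5,4): flips 1 -> legal
(5,5): flips 2 -> legal
B mobility = 9
-- W to move --
(0,1): no bracket -> illegal
(0,2): flips 4 -> legal
(1,0): flips 2 -> legal
(1,1): flips 2 -> legal
(2,0): flips 4 -> legal
(3,0): flips 2 -> legal
(3,4): no bracket -> illegal
(4,0): flips 3 -> legal
(5,0): flips 3 -> legal
(5,1): no bracket -> illegal
(5,2): no bracket -> illegal
W mobility = 7

Answer: B=9 W=7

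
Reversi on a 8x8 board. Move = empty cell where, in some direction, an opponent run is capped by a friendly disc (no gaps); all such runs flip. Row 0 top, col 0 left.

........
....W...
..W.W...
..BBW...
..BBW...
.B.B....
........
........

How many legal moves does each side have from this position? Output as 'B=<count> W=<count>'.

Answer: B=7 W=5

Derivation:
-- B to move --
(0,3): no bracket -> illegal
(0,4): no bracket -> illegal
(0,5): no bracket -> illegal
(1,1): flips 1 -> legal
(1,2): flips 1 -> legal
(1,3): no bracket -> illegal
(1,5): flips 1 -> legal
(2,1): no bracket -> illegal
(2,3): no bracket -> illegal
(2,5): flips 1 -> legal
(3,1): no bracket -> illegal
(3,5): flips 2 -> legal
(4,5): flips 1 -> legal
(5,4): no bracket -> illegal
(5,5): flips 1 -> legal
B mobility = 7
-- W to move --
(2,1): no bracket -> illegal
(2,3): no bracket -> illegal
(3,1): flips 2 -> legal
(4,0): no bracket -> illegal
(4,1): flips 2 -> legal
(5,0): no bracket -> illegal
(5,2): flips 3 -> legal
(5,4): no bracket -> illegal
(6,0): flips 3 -> legal
(6,1): no bracket -> illegal
(6,2): flips 1 -> legal
(6,3): no bracket -> illegal
(6,4): no bracket -> illegal
W mobility = 5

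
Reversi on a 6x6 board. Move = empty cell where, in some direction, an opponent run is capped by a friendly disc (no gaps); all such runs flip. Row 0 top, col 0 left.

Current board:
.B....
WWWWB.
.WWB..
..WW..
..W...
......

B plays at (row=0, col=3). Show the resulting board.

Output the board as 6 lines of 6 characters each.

Place B at (0,3); scan 8 dirs for brackets.
Dir NW: edge -> no flip
Dir N: edge -> no flip
Dir NE: edge -> no flip
Dir W: first cell '.' (not opp) -> no flip
Dir E: first cell '.' (not opp) -> no flip
Dir SW: opp run (1,2) (2,1), next='.' -> no flip
Dir S: opp run (1,3) capped by B -> flip
Dir SE: first cell 'B' (not opp) -> no flip
All flips: (1,3)

Answer: .B.B..
WWWBB.
.WWB..
..WW..
..W...
......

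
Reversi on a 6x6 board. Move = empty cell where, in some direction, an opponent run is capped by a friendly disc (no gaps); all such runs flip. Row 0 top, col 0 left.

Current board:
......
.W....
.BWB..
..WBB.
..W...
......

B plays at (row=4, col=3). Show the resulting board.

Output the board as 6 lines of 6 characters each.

Place B at (4,3); scan 8 dirs for brackets.
Dir NW: opp run (3,2) capped by B -> flip
Dir N: first cell 'B' (not opp) -> no flip
Dir NE: first cell 'B' (not opp) -> no flip
Dir W: opp run (4,2), next='.' -> no flip
Dir E: first cell '.' (not opp) -> no flip
Dir SW: first cell '.' (not opp) -> no flip
Dir S: first cell '.' (not opp) -> no flip
Dir SE: first cell '.' (not opp) -> no flip
All flips: (3,2)

Answer: ......
.W....
.BWB..
..BBB.
..WB..
......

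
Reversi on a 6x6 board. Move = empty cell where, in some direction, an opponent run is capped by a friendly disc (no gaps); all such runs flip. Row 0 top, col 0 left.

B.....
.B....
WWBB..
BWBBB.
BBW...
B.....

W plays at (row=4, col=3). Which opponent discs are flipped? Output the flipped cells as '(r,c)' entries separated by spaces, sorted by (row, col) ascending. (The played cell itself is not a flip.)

Dir NW: opp run (3,2) capped by W -> flip
Dir N: opp run (3,3) (2,3), next='.' -> no flip
Dir NE: opp run (3,4), next='.' -> no flip
Dir W: first cell 'W' (not opp) -> no flip
Dir E: first cell '.' (not opp) -> no flip
Dir SW: first cell '.' (not opp) -> no flip
Dir S: first cell '.' (not opp) -> no flip
Dir SE: first cell '.' (not opp) -> no flip

Answer: (3,2)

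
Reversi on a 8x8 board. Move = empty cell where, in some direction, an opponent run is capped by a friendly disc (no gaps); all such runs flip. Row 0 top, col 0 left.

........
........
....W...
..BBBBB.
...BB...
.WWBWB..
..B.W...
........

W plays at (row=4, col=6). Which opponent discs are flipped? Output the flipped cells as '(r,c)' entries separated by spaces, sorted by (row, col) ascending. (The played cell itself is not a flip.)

Dir NW: opp run (3,5) capped by W -> flip
Dir N: opp run (3,6), next='.' -> no flip
Dir NE: first cell '.' (not opp) -> no flip
Dir W: first cell '.' (not opp) -> no flip
Dir E: first cell '.' (not opp) -> no flip
Dir SW: opp run (5,5) capped by W -> flip
Dir S: first cell '.' (not opp) -> no flip
Dir SE: first cell '.' (not opp) -> no flip

Answer: (3,5) (5,5)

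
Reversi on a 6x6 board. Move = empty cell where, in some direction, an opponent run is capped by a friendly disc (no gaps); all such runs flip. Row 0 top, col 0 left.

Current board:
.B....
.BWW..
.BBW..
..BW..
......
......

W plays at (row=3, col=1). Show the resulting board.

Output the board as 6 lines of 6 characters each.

Place W at (3,1); scan 8 dirs for brackets.
Dir NW: first cell '.' (not opp) -> no flip
Dir N: opp run (2,1) (1,1) (0,1), next=edge -> no flip
Dir NE: opp run (2,2) capped by W -> flip
Dir W: first cell '.' (not opp) -> no flip
Dir E: opp run (3,2) capped by W -> flip
Dir SW: first cell '.' (not opp) -> no flip
Dir S: first cell '.' (not opp) -> no flip
Dir SE: first cell '.' (not opp) -> no flip
All flips: (2,2) (3,2)

Answer: .B....
.BWW..
.BWW..
.WWW..
......
......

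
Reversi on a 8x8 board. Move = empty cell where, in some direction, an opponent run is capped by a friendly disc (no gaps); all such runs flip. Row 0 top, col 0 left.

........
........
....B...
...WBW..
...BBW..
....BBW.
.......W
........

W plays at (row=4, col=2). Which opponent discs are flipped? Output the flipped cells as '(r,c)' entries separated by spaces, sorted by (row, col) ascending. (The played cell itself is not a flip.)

Dir NW: first cell '.' (not opp) -> no flip
Dir N: first cell '.' (not opp) -> no flip
Dir NE: first cell 'W' (not opp) -> no flip
Dir W: first cell '.' (not opp) -> no flip
Dir E: opp run (4,3) (4,4) capped by W -> flip
Dir SW: first cell '.' (not opp) -> no flip
Dir S: first cell '.' (not opp) -> no flip
Dir SE: first cell '.' (not opp) -> no flip

Answer: (4,3) (4,4)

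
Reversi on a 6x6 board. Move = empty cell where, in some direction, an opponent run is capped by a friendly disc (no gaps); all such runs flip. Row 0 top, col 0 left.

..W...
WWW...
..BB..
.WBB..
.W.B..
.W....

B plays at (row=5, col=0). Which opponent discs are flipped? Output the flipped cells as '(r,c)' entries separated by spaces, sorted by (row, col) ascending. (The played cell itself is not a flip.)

Dir NW: edge -> no flip
Dir N: first cell '.' (not opp) -> no flip
Dir NE: opp run (4,1) capped by B -> flip
Dir W: edge -> no flip
Dir E: opp run (5,1), next='.' -> no flip
Dir SW: edge -> no flip
Dir S: edge -> no flip
Dir SE: edge -> no flip

Answer: (4,1)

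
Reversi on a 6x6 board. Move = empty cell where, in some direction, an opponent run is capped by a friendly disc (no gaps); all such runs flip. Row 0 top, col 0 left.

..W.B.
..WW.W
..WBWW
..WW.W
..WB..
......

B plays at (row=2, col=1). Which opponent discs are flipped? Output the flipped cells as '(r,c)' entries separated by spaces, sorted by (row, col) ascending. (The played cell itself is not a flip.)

Answer: (2,2) (3,2)

Derivation:
Dir NW: first cell '.' (not opp) -> no flip
Dir N: first cell '.' (not opp) -> no flip
Dir NE: opp run (1,2), next='.' -> no flip
Dir W: first cell '.' (not opp) -> no flip
Dir E: opp run (2,2) capped by B -> flip
Dir SW: first cell '.' (not opp) -> no flip
Dir S: first cell '.' (not opp) -> no flip
Dir SE: opp run (3,2) capped by B -> flip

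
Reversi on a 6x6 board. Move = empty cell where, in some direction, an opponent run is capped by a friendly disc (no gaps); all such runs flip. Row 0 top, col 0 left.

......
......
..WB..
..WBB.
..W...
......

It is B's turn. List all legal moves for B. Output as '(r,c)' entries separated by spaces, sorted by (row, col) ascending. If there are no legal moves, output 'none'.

Answer: (1,1) (2,1) (3,1) (4,1) (5,1)

Derivation:
(1,1): flips 1 -> legal
(1,2): no bracket -> illegal
(1,3): no bracket -> illegal
(2,1): flips 1 -> legal
(3,1): flips 1 -> legal
(4,1): flips 1 -> legal
(4,3): no bracket -> illegal
(5,1): flips 1 -> legal
(5,2): no bracket -> illegal
(5,3): no bracket -> illegal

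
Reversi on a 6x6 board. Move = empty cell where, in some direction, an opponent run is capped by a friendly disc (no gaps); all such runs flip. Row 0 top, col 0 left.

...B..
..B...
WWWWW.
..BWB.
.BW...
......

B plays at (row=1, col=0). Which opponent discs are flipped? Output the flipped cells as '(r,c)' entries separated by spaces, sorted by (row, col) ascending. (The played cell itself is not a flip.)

Answer: (2,1)

Derivation:
Dir NW: edge -> no flip
Dir N: first cell '.' (not opp) -> no flip
Dir NE: first cell '.' (not opp) -> no flip
Dir W: edge -> no flip
Dir E: first cell '.' (not opp) -> no flip
Dir SW: edge -> no flip
Dir S: opp run (2,0), next='.' -> no flip
Dir SE: opp run (2,1) capped by B -> flip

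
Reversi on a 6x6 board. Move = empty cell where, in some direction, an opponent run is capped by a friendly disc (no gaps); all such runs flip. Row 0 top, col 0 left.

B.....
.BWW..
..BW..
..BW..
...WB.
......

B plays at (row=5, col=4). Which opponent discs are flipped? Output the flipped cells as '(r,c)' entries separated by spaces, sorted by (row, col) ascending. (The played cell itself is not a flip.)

Dir NW: opp run (4,3) capped by B -> flip
Dir N: first cell 'B' (not opp) -> no flip
Dir NE: first cell '.' (not opp) -> no flip
Dir W: first cell '.' (not opp) -> no flip
Dir E: first cell '.' (not opp) -> no flip
Dir SW: edge -> no flip
Dir S: edge -> no flip
Dir SE: edge -> no flip

Answer: (4,3)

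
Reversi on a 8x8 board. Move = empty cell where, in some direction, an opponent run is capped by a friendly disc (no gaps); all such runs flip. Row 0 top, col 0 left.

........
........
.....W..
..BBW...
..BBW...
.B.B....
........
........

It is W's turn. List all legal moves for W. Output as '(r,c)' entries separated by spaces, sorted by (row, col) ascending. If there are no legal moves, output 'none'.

(2,1): no bracket -> illegal
(2,2): flips 1 -> legal
(2,3): no bracket -> illegal
(2,4): no bracket -> illegal
(3,1): flips 2 -> legal
(4,0): no bracket -> illegal
(4,1): flips 2 -> legal
(5,0): no bracket -> illegal
(5,2): flips 1 -> legal
(5,4): no bracket -> illegal
(6,0): no bracket -> illegal
(6,1): no bracket -> illegal
(6,2): flips 1 -> legal
(6,3): no bracket -> illegal
(6,4): no bracket -> illegal

Answer: (2,2) (3,1) (4,1) (5,2) (6,2)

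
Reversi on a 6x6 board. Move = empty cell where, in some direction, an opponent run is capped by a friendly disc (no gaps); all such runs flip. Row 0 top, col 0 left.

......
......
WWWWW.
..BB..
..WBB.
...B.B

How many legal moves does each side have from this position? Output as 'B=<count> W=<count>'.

-- B to move --
(1,0): flips 1 -> legal
(1,1): flips 1 -> legal
(1,2): flips 1 -> legal
(1,3): flips 1 -> legal
(1,4): flips 1 -> legal
(1,5): flips 1 -> legal
(2,5): no bracket -> illegal
(3,0): no bracket -> illegal
(3,1): flips 1 -> legal
(3,4): no bracket -> illegal
(3,5): no bracket -> illegal
(4,1): flips 1 -> legal
(5,1): flips 1 -> legal
(5,2): flips 1 -> legal
B mobility = 10
-- W to move --
(3,1): no bracket -> illegal
(3,4): no bracket -> illegal
(3,5): no bracket -> illegal
(4,1): flips 1 -> legal
(4,5): flips 2 -> legal
(5,2): no bracket -> illegal
(5,4): flips 2 -> legal
W mobility = 3

Answer: B=10 W=3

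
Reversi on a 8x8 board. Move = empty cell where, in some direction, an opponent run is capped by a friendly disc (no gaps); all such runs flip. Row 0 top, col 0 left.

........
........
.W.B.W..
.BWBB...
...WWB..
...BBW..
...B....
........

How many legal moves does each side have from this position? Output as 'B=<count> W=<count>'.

Answer: B=10 W=13

Derivation:
-- B to move --
(1,0): flips 3 -> legal
(1,1): flips 1 -> legal
(1,2): no bracket -> illegal
(1,4): no bracket -> illegal
(1,5): no bracket -> illegal
(1,6): flips 1 -> legal
(2,0): no bracket -> illegal
(2,2): no bracket -> illegal
(2,4): no bracket -> illegal
(2,6): no bracket -> illegal
(3,0): no bracket -> illegal
(3,5): flips 1 -> legal
(3,6): no bracket -> illegal
(4,1): flips 1 -> legal
(4,2): flips 2 -> legal
(4,6): no bracket -> illegal
(5,2): flips 1 -> legal
(5,6): flips 1 -> legal
(6,4): no bracket -> illegal
(6,5): flips 1 -> legal
(6,6): flips 2 -> legal
B mobility = 10
-- W to move --
(1,2): no bracket -> illegal
(1,3): flips 2 -> legal
(1,4): flips 1 -> legal
(2,0): no bracket -> illegal
(2,2): flips 1 -> legal
(2,4): flips 1 -> legal
(3,0): flips 1 -> legal
(3,5): flips 3 -> legal
(3,6): no bracket -> illegal
(4,0): no bracket -> illegal
(4,1): flips 1 -> legal
(4,2): no bracket -> illegal
(4,6): flips 1 -> legal
(5,2): flips 2 -> legal
(5,6): no bracket -> illegal
(6,2): flips 1 -> legal
(6,4): flips 1 -> legal
(6,5): flips 1 -> legal
(7,2): no bracket -> illegal
(7,3): flips 2 -> legal
(7,4): no bracket -> illegal
W mobility = 13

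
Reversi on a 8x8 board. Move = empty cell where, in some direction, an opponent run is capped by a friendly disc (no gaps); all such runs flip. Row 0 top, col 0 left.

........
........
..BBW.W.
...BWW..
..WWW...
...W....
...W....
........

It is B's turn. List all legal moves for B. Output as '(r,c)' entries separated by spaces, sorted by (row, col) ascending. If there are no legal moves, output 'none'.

(1,3): no bracket -> illegal
(1,4): no bracket -> illegal
(1,5): flips 1 -> legal
(1,6): no bracket -> illegal
(1,7): no bracket -> illegal
(2,5): flips 1 -> legal
(2,7): no bracket -> illegal
(3,1): no bracket -> illegal
(3,2): no bracket -> illegal
(3,6): flips 2 -> legal
(3,7): no bracket -> illegal
(4,1): no bracket -> illegal
(4,5): flips 1 -> legal
(4,6): no bracket -> illegal
(5,1): flips 1 -> legal
(5,2): no bracket -> illegal
(5,4): no bracket -> illegal
(5,5): flips 1 -> legal
(6,2): no bracket -> illegal
(6,4): no bracket -> illegal
(7,2): no bracket -> illegal
(7,3): flips 3 -> legal
(7,4): no bracket -> illegal

Answer: (1,5) (2,5) (3,6) (4,5) (5,1) (5,5) (7,3)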